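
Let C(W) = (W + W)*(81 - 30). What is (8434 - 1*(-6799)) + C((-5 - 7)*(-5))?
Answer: 21353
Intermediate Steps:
C(W) = 102*W (C(W) = (2*W)*51 = 102*W)
(8434 - 1*(-6799)) + C((-5 - 7)*(-5)) = (8434 - 1*(-6799)) + 102*((-5 - 7)*(-5)) = (8434 + 6799) + 102*(-12*(-5)) = 15233 + 102*60 = 15233 + 6120 = 21353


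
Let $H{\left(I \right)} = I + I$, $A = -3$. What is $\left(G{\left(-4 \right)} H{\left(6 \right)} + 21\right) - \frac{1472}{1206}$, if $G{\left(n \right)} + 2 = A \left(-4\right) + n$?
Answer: $\frac{55343}{603} \approx 91.779$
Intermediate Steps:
$H{\left(I \right)} = 2 I$
$G{\left(n \right)} = 10 + n$ ($G{\left(n \right)} = -2 + \left(\left(-3\right) \left(-4\right) + n\right) = -2 + \left(12 + n\right) = 10 + n$)
$\left(G{\left(-4 \right)} H{\left(6 \right)} + 21\right) - \frac{1472}{1206} = \left(\left(10 - 4\right) 2 \cdot 6 + 21\right) - \frac{1472}{1206} = \left(6 \cdot 12 + 21\right) - 1472 \cdot \frac{1}{1206} = \left(72 + 21\right) - \frac{736}{603} = 93 - \frac{736}{603} = \frac{55343}{603}$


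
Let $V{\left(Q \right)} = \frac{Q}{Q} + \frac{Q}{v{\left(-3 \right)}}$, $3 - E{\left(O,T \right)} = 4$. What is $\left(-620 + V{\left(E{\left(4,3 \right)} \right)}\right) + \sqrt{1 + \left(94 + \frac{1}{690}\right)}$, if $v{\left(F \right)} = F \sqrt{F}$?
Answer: $-619 + \frac{\sqrt{45230190}}{690} - \frac{i \sqrt{3}}{9} \approx -609.25 - 0.19245 i$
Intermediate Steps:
$E{\left(O,T \right)} = -1$ ($E{\left(O,T \right)} = 3 - 4 = -1$)
$v{\left(F \right)} = F^{\frac{3}{2}}$
$V{\left(Q \right)} = 1 + \frac{i Q \sqrt{3}}{9}$ ($V{\left(Q \right)} = \frac{Q}{Q} + \frac{Q}{\left(-3\right)^{\frac{3}{2}}} = 1 + \frac{Q}{\left(-3\right) i \sqrt{3}} = 1 + Q \frac{i \sqrt{3}}{9} = 1 + \frac{i Q \sqrt{3}}{9}$)
$\left(-620 + V{\left(E{\left(4,3 \right)} \right)}\right) + \sqrt{1 + \left(94 + \frac{1}{690}\right)} = \left(-620 + \left(1 + \frac{1}{9} i \left(-1\right) \sqrt{3}\right)\right) + \sqrt{1 + \left(94 + \frac{1}{690}\right)} = \left(-620 + \left(1 - \frac{i \sqrt{3}}{9}\right)\right) + \sqrt{1 + \left(94 + \frac{1}{690}\right)} = \left(-619 - \frac{i \sqrt{3}}{9}\right) + \sqrt{1 + \frac{64861}{690}} = \left(-619 - \frac{i \sqrt{3}}{9}\right) + \sqrt{\frac{65551}{690}} = \left(-619 - \frac{i \sqrt{3}}{9}\right) + \frac{\sqrt{45230190}}{690} = -619 + \frac{\sqrt{45230190}}{690} - \frac{i \sqrt{3}}{9}$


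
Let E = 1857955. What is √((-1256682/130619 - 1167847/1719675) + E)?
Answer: 256*√6357345276149058764179/14974815255 ≈ 1363.1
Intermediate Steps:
√((-1256682/130619 - 1167847/1719675) + E) = √((-1256682/130619 - 1167847/1719675) + 1857955) = √(-2313627625643/224622228825 + 1857955) = √(417335679528927232/224622228825) = 256*√6357345276149058764179/14974815255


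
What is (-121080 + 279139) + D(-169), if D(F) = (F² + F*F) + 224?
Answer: 215405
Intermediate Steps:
D(F) = 224 + 2*F² (D(F) = (F² + F²) + 224 = 2*F² + 224 = 224 + 2*F²)
(-121080 + 279139) + D(-169) = (-121080 + 279139) + (224 + 2*(-169)²) = 158059 + (224 + 2*28561) = 158059 + (224 + 57122) = 158059 + 57346 = 215405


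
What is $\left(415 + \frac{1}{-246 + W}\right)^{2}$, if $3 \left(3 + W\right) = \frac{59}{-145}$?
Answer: $\frac{2022730386300625}{11744923876} \approx 1.7222 \cdot 10^{5}$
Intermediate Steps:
$W = - \frac{1364}{435}$ ($W = -3 + \frac{59 \frac{1}{-145}}{3} = -3 + \frac{59 \left(- \frac{1}{145}\right)}{3} = -3 + \frac{1}{3} \left(- \frac{59}{145}\right) = -3 - \frac{59}{435} = - \frac{1364}{435} \approx -3.1356$)
$\left(415 + \frac{1}{-246 + W}\right)^{2} = \left(415 + \frac{1}{-246 - \frac{1364}{435}}\right)^{2} = \left(415 + \frac{1}{- \frac{108374}{435}}\right)^{2} = \left(415 - \frac{435}{108374}\right)^{2} = \left(\frac{44974775}{108374}\right)^{2} = \frac{2022730386300625}{11744923876}$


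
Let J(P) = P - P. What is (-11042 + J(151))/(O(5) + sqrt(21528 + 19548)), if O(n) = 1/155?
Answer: 1711510/986850899 - 1591704300*sqrt(1141)/986850899 ≈ -54.480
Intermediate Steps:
O(n) = 1/155
J(P) = 0
(-11042 + J(151))/(O(5) + sqrt(21528 + 19548)) = (-11042 + 0)/(1/155 + sqrt(21528 + 19548)) = -11042/(1/155 + sqrt(41076)) = -11042/(1/155 + 6*sqrt(1141))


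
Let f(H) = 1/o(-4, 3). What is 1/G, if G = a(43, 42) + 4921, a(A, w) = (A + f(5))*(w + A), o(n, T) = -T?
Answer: 3/25643 ≈ 0.00011699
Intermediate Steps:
f(H) = -⅓ (f(H) = 1/(-1*3) = 1/(-3) = -⅓)
a(A, w) = (-⅓ + A)*(A + w) (a(A, w) = (A - ⅓)*(w + A) = (-⅓ + A)*(A + w))
G = 25643/3 (G = (43² - ⅓*43 - ⅓*42 + 43*42) + 4921 = (1849 - 43/3 - 14 + 1806) + 4921 = 10880/3 + 4921 = 25643/3 ≈ 8547.7)
1/G = 1/(25643/3) = 3/25643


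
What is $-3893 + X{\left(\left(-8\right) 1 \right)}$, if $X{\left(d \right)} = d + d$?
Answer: $-3909$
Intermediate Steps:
$X{\left(d \right)} = 2 d$
$-3893 + X{\left(\left(-8\right) 1 \right)} = -3893 + 2 \left(\left(-8\right) 1\right) = -3893 + 2 \left(-8\right) = -3893 - 16 = -3909$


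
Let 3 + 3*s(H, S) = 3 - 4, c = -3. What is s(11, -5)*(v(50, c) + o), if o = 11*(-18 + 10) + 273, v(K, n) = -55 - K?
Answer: -320/3 ≈ -106.67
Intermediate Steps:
s(H, S) = -4/3 (s(H, S) = -1 + (3 - 4)/3 = -1 + (⅓)*(-1) = -1 - ⅓ = -4/3)
o = 185 (o = 11*(-8) + 273 = -88 + 273 = 185)
s(11, -5)*(v(50, c) + o) = -4*((-55 - 1*50) + 185)/3 = -4*((-55 - 50) + 185)/3 = -4*(-105 + 185)/3 = -4/3*80 = -320/3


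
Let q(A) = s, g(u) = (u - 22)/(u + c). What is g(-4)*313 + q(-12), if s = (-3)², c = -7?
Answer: 8237/11 ≈ 748.82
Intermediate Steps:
g(u) = (-22 + u)/(-7 + u) (g(u) = (u - 22)/(u - 7) = (-22 + u)/(-7 + u))
s = 9
q(A) = 9
g(-4)*313 + q(-12) = ((-22 - 4)/(-7 - 4))*313 + 9 = (-26/(-11))*313 + 9 = -1/11*(-26)*313 + 9 = (26/11)*313 + 9 = 8138/11 + 9 = 8237/11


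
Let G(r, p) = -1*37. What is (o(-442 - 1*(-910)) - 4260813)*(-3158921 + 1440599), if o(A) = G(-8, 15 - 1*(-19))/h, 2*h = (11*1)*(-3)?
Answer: 80535893488370/11 ≈ 7.3214e+12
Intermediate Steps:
G(r, p) = -37
h = -33/2 (h = ((11*1)*(-3))/2 = (11*(-3))/2 = (1/2)*(-33) = -33/2 ≈ -16.500)
o(A) = 74/33 (o(A) = -37/(-33/2) = -37*(-2/33) = 74/33)
(o(-442 - 1*(-910)) - 4260813)*(-3158921 + 1440599) = (74/33 - 4260813)*(-3158921 + 1440599) = -140606755/33*(-1718322) = 80535893488370/11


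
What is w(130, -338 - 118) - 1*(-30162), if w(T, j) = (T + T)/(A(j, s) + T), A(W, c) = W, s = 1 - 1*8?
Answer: 4916276/163 ≈ 30161.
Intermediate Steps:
s = -7 (s = 1 - 8 = -7)
w(T, j) = 2*T/(T + j) (w(T, j) = (T + T)/(j + T) = (2*T)/(T + j) = 2*T/(T + j))
w(130, -338 - 118) - 1*(-30162) = 2*130/(130 + (-338 - 118)) - 1*(-30162) = 2*130/(130 - 456) + 30162 = 2*130/(-326) + 30162 = 2*130*(-1/326) + 30162 = -130/163 + 30162 = 4916276/163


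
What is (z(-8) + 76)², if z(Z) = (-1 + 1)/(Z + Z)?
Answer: 5776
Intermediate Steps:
z(Z) = 0 (z(Z) = 0/((2*Z)) = 0*(1/(2*Z)) = 0)
(z(-8) + 76)² = (0 + 76)² = 76² = 5776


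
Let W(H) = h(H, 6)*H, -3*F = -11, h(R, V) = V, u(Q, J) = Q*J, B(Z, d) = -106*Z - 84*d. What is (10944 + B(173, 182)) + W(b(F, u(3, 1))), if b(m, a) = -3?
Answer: -22700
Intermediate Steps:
u(Q, J) = J*Q
F = 11/3 (F = -⅓*(-11) = 11/3 ≈ 3.6667)
W(H) = 6*H
(10944 + B(173, 182)) + W(b(F, u(3, 1))) = (10944 + (-106*173 - 84*182)) + 6*(-3) = (10944 + (-18338 - 15288)) - 18 = (10944 - 33626) - 18 = -22682 - 18 = -22700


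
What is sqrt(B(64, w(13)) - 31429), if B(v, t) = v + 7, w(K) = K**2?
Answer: I*sqrt(31358) ≈ 177.08*I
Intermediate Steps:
B(v, t) = 7 + v
sqrt(B(64, w(13)) - 31429) = sqrt((7 + 64) - 31429) = sqrt(71 - 31429) = sqrt(-31358) = I*sqrt(31358)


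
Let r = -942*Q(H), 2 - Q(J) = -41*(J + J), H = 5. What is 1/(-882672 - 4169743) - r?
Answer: 1960862471159/5052415 ≈ 3.8810e+5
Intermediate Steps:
Q(J) = 2 + 82*J (Q(J) = 2 - (-41)*(J + J) = 2 - (-41)*2*J = 2 - (-82)*J = 2 + 82*J)
r = -388104 (r = -942*(2 + 82*5) = -942*(2 + 410) = -942*412 = -388104)
1/(-882672 - 4169743) - r = 1/(-882672 - 4169743) - 1*(-388104) = 1/(-5052415) + 388104 = -1/5052415 + 388104 = 1960862471159/5052415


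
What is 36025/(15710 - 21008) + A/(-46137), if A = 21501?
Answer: -591999241/81477942 ≈ -7.2658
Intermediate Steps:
36025/(15710 - 21008) + A/(-46137) = 36025/(15710 - 21008) + 21501/(-46137) = 36025/(-5298) + 21501*(-1/46137) = 36025*(-1/5298) - 7167/15379 = -36025/5298 - 7167/15379 = -591999241/81477942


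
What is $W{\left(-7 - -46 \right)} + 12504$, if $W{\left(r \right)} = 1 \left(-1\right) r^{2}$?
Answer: $10983$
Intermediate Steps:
$W{\left(r \right)} = - r^{2}$
$W{\left(-7 - -46 \right)} + 12504 = - \left(-7 - -46\right)^{2} + 12504 = - \left(-7 + 46\right)^{2} + 12504 = - 39^{2} + 12504 = \left(-1\right) 1521 + 12504 = -1521 + 12504 = 10983$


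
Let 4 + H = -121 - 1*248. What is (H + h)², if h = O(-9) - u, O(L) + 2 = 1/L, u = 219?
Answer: 28590409/81 ≈ 3.5297e+5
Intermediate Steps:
H = -373 (H = -4 + (-121 - 1*248) = -4 + (-121 - 248) = -4 - 369 = -373)
O(L) = -2 + 1/L
h = -1990/9 (h = (-2 + 1/(-9)) - 1*219 = (-2 - ⅑) - 219 = -19/9 - 219 = -1990/9 ≈ -221.11)
(H + h)² = (-373 - 1990/9)² = (-5347/9)² = 28590409/81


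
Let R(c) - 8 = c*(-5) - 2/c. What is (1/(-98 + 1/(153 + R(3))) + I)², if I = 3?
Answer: 16317252121/1825425625 ≈ 8.9389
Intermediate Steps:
R(c) = 8 - 5*c - 2/c (R(c) = 8 + (c*(-5) - 2/c) = 8 + (-5*c - 2/c) = 8 - 5*c - 2/c)
(1/(-98 + 1/(153 + R(3))) + I)² = (1/(-98 + 1/(153 + (8 - 5*3 - 2/3))) + 3)² = (1/(-98 + 1/(153 + (8 - 15 - 2*⅓))) + 3)² = (1/(-98 + 1/(153 + (8 - 15 - ⅔))) + 3)² = (1/(-98 + 1/(153 - 23/3)) + 3)² = (1/(-98 + 1/(436/3)) + 3)² = (1/(-98 + 3/436) + 3)² = (1/(-42725/436) + 3)² = (-436/42725 + 3)² = (127739/42725)² = 16317252121/1825425625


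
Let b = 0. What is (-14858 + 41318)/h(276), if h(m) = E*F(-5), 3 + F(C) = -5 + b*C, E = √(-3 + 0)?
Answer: 2205*I*√3/2 ≈ 1909.6*I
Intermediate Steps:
E = I*√3 (E = √(-3) = I*√3 ≈ 1.732*I)
F(C) = -8 (F(C) = -3 + (-5 + 0*C) = -3 + (-5 + 0) = -3 - 5 = -8)
h(m) = -8*I*√3 (h(m) = (I*√3)*(-8) = -8*I*√3)
(-14858 + 41318)/h(276) = (-14858 + 41318)/((-8*I*√3)) = 26460*(I*√3/24) = 2205*I*√3/2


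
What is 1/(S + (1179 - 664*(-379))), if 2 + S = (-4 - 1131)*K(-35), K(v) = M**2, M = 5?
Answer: 1/224458 ≈ 4.4552e-6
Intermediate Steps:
K(v) = 25 (K(v) = 5**2 = 25)
S = -28377 (S = -2 + (-4 - 1131)*25 = -2 - 1135*25 = -2 - 28375 = -28377)
1/(S + (1179 - 664*(-379))) = 1/(-28377 + (1179 - 664*(-379))) = 1/(-28377 + (1179 + 251656)) = 1/(-28377 + 252835) = 1/224458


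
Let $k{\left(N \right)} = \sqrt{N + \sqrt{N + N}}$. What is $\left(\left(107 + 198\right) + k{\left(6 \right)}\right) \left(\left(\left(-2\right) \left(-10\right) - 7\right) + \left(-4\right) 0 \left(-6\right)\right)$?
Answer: $3965 + 13 \sqrt{6 + 2 \sqrt{3}} \approx 4005.0$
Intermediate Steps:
$k{\left(N \right)} = \sqrt{N + \sqrt{2} \sqrt{N}}$ ($k{\left(N \right)} = \sqrt{N + \sqrt{2 N}} = \sqrt{N + \sqrt{2} \sqrt{N}}$)
$\left(\left(107 + 198\right) + k{\left(6 \right)}\right) \left(\left(\left(-2\right) \left(-10\right) - 7\right) + \left(-4\right) 0 \left(-6\right)\right) = \left(\left(107 + 198\right) + \sqrt{6 + \sqrt{2} \sqrt{6}}\right) \left(\left(\left(-2\right) \left(-10\right) - 7\right) + \left(-4\right) 0 \left(-6\right)\right) = \left(305 + \sqrt{6 + 2 \sqrt{3}}\right) \left(\left(20 - 7\right) + 0 \left(-6\right)\right) = \left(305 + \sqrt{6 + 2 \sqrt{3}}\right) \left(13 + 0\right) = \left(305 + \sqrt{6 + 2 \sqrt{3}}\right) 13 = 3965 + 13 \sqrt{6 + 2 \sqrt{3}}$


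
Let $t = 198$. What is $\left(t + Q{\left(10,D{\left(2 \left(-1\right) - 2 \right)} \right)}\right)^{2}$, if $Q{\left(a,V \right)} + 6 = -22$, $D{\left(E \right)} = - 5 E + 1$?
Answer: $28900$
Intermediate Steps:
$D{\left(E \right)} = 1 - 5 E$
$Q{\left(a,V \right)} = -28$ ($Q{\left(a,V \right)} = -6 - 22 = -28$)
$\left(t + Q{\left(10,D{\left(2 \left(-1\right) - 2 \right)} \right)}\right)^{2} = \left(198 - 28\right)^{2} = 170^{2} = 28900$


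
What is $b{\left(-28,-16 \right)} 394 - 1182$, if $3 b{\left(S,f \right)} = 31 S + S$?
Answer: $- \frac{356570}{3} \approx -1.1886 \cdot 10^{5}$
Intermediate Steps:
$b{\left(S,f \right)} = \frac{32 S}{3}$ ($b{\left(S,f \right)} = \frac{31 S + S}{3} = \frac{32 S}{3}$)
$b{\left(-28,-16 \right)} 394 - 1182 = \frac{32}{3} \left(-28\right) 394 - 1182 = \left(- \frac{896}{3}\right) 394 - 1182 = - \frac{353024}{3} - 1182 = - \frac{356570}{3}$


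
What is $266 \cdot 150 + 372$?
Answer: $40272$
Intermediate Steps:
$266 \cdot 150 + 372 = 39900 + 372 = 40272$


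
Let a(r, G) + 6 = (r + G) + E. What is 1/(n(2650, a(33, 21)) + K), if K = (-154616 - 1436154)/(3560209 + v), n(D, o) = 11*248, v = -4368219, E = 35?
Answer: 80801/220584205 ≈ 0.00036630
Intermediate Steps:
a(r, G) = 29 + G + r (a(r, G) = -6 + ((r + G) + 35) = -6 + ((G + r) + 35) = -6 + (35 + G + r) = 29 + G + r)
n(D, o) = 2728
K = 159077/80801 (K = (-154616 - 1436154)/(3560209 - 4368219) = -1590770/(-808010) = -1590770*(-1/808010) = 159077/80801 ≈ 1.9688)
1/(n(2650, a(33, 21)) + K) = 1/(2728 + 159077/80801) = 1/(220584205/80801) = 80801/220584205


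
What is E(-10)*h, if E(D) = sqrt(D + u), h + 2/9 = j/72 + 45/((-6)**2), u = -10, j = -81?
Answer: -7*I*sqrt(5)/36 ≈ -0.43479*I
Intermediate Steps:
h = -7/72 (h = -2/9 + (-81/72 + 45/((-6)**2)) = -2/9 + (-81*1/72 + 45/36) = -2/9 + (-9/8 + 45*(1/36)) = -2/9 + (-9/8 + 5/4) = -2/9 + 1/8 = -7/72 ≈ -0.097222)
E(D) = sqrt(-10 + D) (E(D) = sqrt(D - 10) = sqrt(-10 + D))
E(-10)*h = sqrt(-10 - 10)*(-7/72) = sqrt(-20)*(-7/72) = (2*I*sqrt(5))*(-7/72) = -7*I*sqrt(5)/36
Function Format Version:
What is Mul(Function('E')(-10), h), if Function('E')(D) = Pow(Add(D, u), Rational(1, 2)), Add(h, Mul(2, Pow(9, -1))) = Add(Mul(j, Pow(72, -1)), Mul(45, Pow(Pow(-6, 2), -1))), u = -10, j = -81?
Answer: Mul(Rational(-7, 36), I, Pow(5, Rational(1, 2))) ≈ Mul(-0.43479, I)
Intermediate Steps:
h = Rational(-7, 72) (h = Add(Rational(-2, 9), Add(Mul(-81, Pow(72, -1)), Mul(45, Pow(Pow(-6, 2), -1)))) = Add(Rational(-2, 9), Add(Mul(-81, Rational(1, 72)), Mul(45, Pow(36, -1)))) = Add(Rational(-2, 9), Add(Rational(-9, 8), Mul(45, Rational(1, 36)))) = Add(Rational(-2, 9), Add(Rational(-9, 8), Rational(5, 4))) = Add(Rational(-2, 9), Rational(1, 8)) = Rational(-7, 72) ≈ -0.097222)
Function('E')(D) = Pow(Add(-10, D), Rational(1, 2)) (Function('E')(D) = Pow(Add(D, -10), Rational(1, 2)) = Pow(Add(-10, D), Rational(1, 2)))
Mul(Function('E')(-10), h) = Mul(Pow(Add(-10, -10), Rational(1, 2)), Rational(-7, 72)) = Mul(Pow(-20, Rational(1, 2)), Rational(-7, 72)) = Mul(Mul(2, I, Pow(5, Rational(1, 2))), Rational(-7, 72)) = Mul(Rational(-7, 36), I, Pow(5, Rational(1, 2)))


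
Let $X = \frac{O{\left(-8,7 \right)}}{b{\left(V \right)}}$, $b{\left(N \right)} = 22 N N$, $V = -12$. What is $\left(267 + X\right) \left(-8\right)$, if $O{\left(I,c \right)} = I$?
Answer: $- \frac{211462}{99} \approx -2136.0$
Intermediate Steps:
$b{\left(N \right)} = 22 N^{2}$
$X = - \frac{1}{396}$ ($X = - \frac{8}{22 \left(-12\right)^{2}} = - \frac{8}{22 \cdot 144} = - \frac{8}{3168} = \left(-8\right) \frac{1}{3168} = - \frac{1}{396} \approx -0.0025253$)
$\left(267 + X\right) \left(-8\right) = \left(267 - \frac{1}{396}\right) \left(-8\right) = \frac{105731}{396} \left(-8\right) = - \frac{211462}{99}$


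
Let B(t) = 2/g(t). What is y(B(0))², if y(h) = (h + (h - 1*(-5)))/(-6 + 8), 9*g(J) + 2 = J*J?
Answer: 169/4 ≈ 42.250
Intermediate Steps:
g(J) = -2/9 + J²/9 (g(J) = -2/9 + (J*J)/9 = -2/9 + J²/9)
B(t) = 2/(-2/9 + t²/9)
y(h) = 5/2 + h (y(h) = (h + (h + 5))/2 = (h + (5 + h))*(½) = (5 + 2*h)*(½) = 5/2 + h)
y(B(0))² = (5/2 + 18/(-2 + 0²))² = (5/2 + 18/(-2 + 0))² = (5/2 + 18/(-2))² = (5/2 + 18*(-½))² = (5/2 - 9)² = (-13/2)² = 169/4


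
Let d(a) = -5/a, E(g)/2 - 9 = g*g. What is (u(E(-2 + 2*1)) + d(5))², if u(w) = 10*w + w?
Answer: 38809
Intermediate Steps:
E(g) = 18 + 2*g² (E(g) = 18 + 2*(g*g) = 18 + 2*g²)
u(w) = 11*w
(u(E(-2 + 2*1)) + d(5))² = (11*(18 + 2*(-2 + 2*1)²) - 5/5)² = (11*(18 + 2*(-2 + 2)²) - 5*⅕)² = (11*(18 + 2*0²) - 1)² = (11*(18 + 2*0) - 1)² = (11*(18 + 0) - 1)² = (11*18 - 1)² = (198 - 1)² = 197² = 38809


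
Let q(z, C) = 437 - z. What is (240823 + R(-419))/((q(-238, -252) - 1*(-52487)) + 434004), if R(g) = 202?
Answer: 241025/487166 ≈ 0.49475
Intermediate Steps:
(240823 + R(-419))/((q(-238, -252) - 1*(-52487)) + 434004) = (240823 + 202)/(((437 - 1*(-238)) - 1*(-52487)) + 434004) = 241025/(((437 + 238) + 52487) + 434004) = 241025/((675 + 52487) + 434004) = 241025/(53162 + 434004) = 241025/487166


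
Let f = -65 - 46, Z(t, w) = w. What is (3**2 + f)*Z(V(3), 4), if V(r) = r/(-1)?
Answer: -408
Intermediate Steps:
V(r) = -r (V(r) = r*(-1) = -r)
f = -111
(3**2 + f)*Z(V(3), 4) = (3**2 - 111)*4 = (9 - 111)*4 = -102*4 = -408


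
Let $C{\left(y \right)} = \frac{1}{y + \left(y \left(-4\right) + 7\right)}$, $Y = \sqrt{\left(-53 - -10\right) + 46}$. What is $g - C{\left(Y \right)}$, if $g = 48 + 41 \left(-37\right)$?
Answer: $- \frac{32325}{22} - \frac{3 \sqrt{3}}{22} \approx -1469.6$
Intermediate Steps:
$Y = \sqrt{3}$ ($Y = \sqrt{\left(-53 + 10\right) + 46} = \sqrt{-43 + 46} = \sqrt{3} \approx 1.732$)
$C{\left(y \right)} = \frac{1}{7 - 3 y}$ ($C{\left(y \right)} = \frac{1}{y - \left(-7 + 4 y\right)} = \frac{1}{7 - 3 y}$)
$g = -1469$ ($g = 48 - 1517 = -1469$)
$g - C{\left(Y \right)} = -1469 - - \frac{1}{-7 + 3 \sqrt{3}} = -1469 + \frac{1}{-7 + 3 \sqrt{3}}$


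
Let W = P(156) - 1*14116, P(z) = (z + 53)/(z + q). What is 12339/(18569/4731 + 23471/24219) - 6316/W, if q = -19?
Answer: 911444479896998699/361446547882632 ≈ 2521.7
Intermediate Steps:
P(z) = (53 + z)/(-19 + z) (P(z) = (z + 53)/(z - 19) = (53 + z)/(-19 + z))
W = -1933683/137 (W = (53 + 156)/(-19 + 156) - 1*14116 = 209/137 - 14116 = -1933683/137 ≈ -14114.)
12339/(18569/4731 + 23471/24219) - 6316/W = 12339/(18569/4731 + 23471/24219) - 6316/(-1933683/137) = 12339/(18569*(1/4731) + 23471*(1/24219)) - 6316*(-137/1933683) = 12339/(18569/4731 + 23471/24219) + 865292/1933683 = 12339/(186921304/38193363) + 865292/1933683 = 12339*(38193363/186921304) + 865292/1933683 = 471267906057/186921304 + 865292/1933683 = 911444479896998699/361446547882632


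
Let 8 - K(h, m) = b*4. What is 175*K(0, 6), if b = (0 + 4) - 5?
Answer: 2100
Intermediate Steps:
b = -1 (b = 4 - 5 = -1)
K(h, m) = 12 (K(h, m) = 8 - (-1)*4 = 8 - 1*(-4) = 8 + 4 = 12)
175*K(0, 6) = 175*12 = 2100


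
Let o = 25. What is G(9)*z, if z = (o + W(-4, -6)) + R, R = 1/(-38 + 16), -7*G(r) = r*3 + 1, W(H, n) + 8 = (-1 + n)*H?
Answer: -1978/11 ≈ -179.82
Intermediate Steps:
W(H, n) = -8 + H*(-1 + n) (W(H, n) = -8 + (-1 + n)*H = -8 + H*(-1 + n))
G(r) = -⅐ - 3*r/7 (G(r) = -(r*3 + 1)/7 = -(3*r + 1)/7 = -(1 + 3*r)/7 = -⅐ - 3*r/7)
R = -1/22 (R = 1/(-22) = -1/22 ≈ -0.045455)
z = 989/22 (z = (25 + (-8 - 1*(-4) - 4*(-6))) - 1/22 = (25 + (-8 + 4 + 24)) - 1/22 = (25 + 20) - 1/22 = 45 - 1/22 = 989/22 ≈ 44.955)
G(9)*z = (-⅐ - 3/7*9)*(989/22) = (-⅐ - 27/7)*(989/22) = -4*989/22 = -1978/11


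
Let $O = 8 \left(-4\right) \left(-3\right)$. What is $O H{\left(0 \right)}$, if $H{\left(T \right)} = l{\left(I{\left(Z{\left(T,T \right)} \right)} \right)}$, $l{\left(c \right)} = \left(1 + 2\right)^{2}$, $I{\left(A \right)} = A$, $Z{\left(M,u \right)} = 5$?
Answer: $864$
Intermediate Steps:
$l{\left(c \right)} = 9$ ($l{\left(c \right)} = 3^{2} = 9$)
$H{\left(T \right)} = 9$
$O = 96$ ($O = \left(-32\right) \left(-3\right) = 96$)
$O H{\left(0 \right)} = 96 \cdot 9 = 864$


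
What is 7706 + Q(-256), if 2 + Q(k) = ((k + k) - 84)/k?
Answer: 493205/64 ≈ 7706.3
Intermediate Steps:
Q(k) = -2 + (-84 + 2*k)/k (Q(k) = -2 + ((k + k) - 84)/k = -2 + (2*k - 84)/k = -2 + (-84 + 2*k)/k)
7706 + Q(-256) = 7706 - 84/(-256) = 7706 - 84*(-1/256) = 7706 + 21/64 = 493205/64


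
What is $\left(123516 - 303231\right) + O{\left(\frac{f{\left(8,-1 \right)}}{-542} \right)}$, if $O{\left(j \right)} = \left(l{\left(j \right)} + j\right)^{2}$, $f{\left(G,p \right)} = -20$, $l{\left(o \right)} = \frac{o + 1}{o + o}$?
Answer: $- \frac{5273550250799}{29376400} \approx -1.7952 \cdot 10^{5}$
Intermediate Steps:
$l{\left(o \right)} = \frac{1 + o}{2 o}$
$O{\left(j \right)} = \left(j + \frac{1 + j}{2 j}\right)^{2}$ ($O{\left(j \right)} = \left(\frac{1 + j}{2 j} + j\right)^{2} = \left(j + \frac{1 + j}{2 j}\right)^{2}$)
$\left(123516 - 303231\right) + O{\left(\frac{f{\left(8,-1 \right)}}{-542} \right)} = \left(123516 - 303231\right) + \frac{\left(1 - \frac{20}{-542} + 2 \left(- \frac{20}{-542}\right)^{2}\right)^{2}}{4 \cdot \frac{100}{73441}} = -179715 + \frac{\left(1 - - \frac{10}{271} + 2 \left(\left(-20\right) \left(- \frac{1}{542}\right)\right)^{2}\right)^{2}}{4 \cdot \frac{100}{73441}} = -179715 + \frac{\left(1 + \frac{10}{271} + 2 \left(\frac{10}{271}\right)^{2}\right)^{2}}{4 \cdot \frac{100}{73441}} = -179715 + \frac{1}{4} \cdot \frac{73441}{100} \left(1 + \frac{10}{271} + 2 \cdot \frac{100}{73441}\right)^{2} = -179715 + \frac{1}{4} \cdot \frac{73441}{100} \left(1 + \frac{10}{271} + \frac{200}{73441}\right)^{2} = -179715 + \frac{1}{4} \cdot \frac{73441}{100} \left(\frac{76351}{73441}\right)^{2} = -179715 + \frac{1}{4} \cdot \frac{73441}{100} \cdot \frac{5829475201}{5393580481} = -179715 + \frac{5829475201}{29376400} = - \frac{5273550250799}{29376400}$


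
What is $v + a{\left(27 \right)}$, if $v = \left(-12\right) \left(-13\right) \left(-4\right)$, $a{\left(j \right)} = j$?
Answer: $-597$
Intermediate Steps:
$v = -624$ ($v = 156 \left(-4\right) = -624$)
$v + a{\left(27 \right)} = -624 + 27 = -597$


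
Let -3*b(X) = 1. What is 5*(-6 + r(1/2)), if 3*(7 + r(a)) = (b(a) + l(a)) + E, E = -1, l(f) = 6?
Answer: -515/9 ≈ -57.222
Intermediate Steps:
b(X) = -1/3 (b(X) = -1/3*1 = -1/3)
r(a) = -49/9 (r(a) = -7 + ((-1/3 + 6) - 1)/3 = -7 + (17/3 - 1)/3 = -7 + (1/3)*(14/3) = -7 + 14/9 = -49/9)
5*(-6 + r(1/2)) = 5*(-6 - 49/9) = 5*(-103/9) = -515/9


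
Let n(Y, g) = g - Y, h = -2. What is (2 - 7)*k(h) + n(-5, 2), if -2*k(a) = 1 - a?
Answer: 29/2 ≈ 14.500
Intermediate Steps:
k(a) = -1/2 + a/2 (k(a) = -(1 - a)/2 = -1/2 + a/2)
(2 - 7)*k(h) + n(-5, 2) = (2 - 7)*(-1/2 + (1/2)*(-2)) + (2 - 1*(-5)) = -5*(-1/2 - 1) + (2 + 5) = -5*(-3/2) + 7 = 15/2 + 7 = 29/2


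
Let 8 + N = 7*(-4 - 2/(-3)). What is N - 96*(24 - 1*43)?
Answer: 5378/3 ≈ 1792.7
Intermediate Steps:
N = -94/3 (N = -8 + 7*(-4 - 2/(-3)) = -8 + 7*(-4 - 2*(-⅓)) = -8 + 7*(-4 + ⅔) = -8 + 7*(-10/3) = -8 - 70/3 = -94/3 ≈ -31.333)
N - 96*(24 - 1*43) = -94/3 - 96*(24 - 1*43) = -94/3 - 96*(24 - 43) = -94/3 - 96*(-19) = -94/3 + 1824 = 5378/3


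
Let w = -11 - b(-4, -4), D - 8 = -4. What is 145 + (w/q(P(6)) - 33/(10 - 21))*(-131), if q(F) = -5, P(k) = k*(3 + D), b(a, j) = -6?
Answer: -379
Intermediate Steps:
D = 4 (D = 8 - 4 = 4)
w = -5 (w = -11 - 1*(-6) = -11 + 6 = -5)
P(k) = 7*k (P(k) = k*(3 + 4) = k*7 = 7*k)
145 + (w/q(P(6)) - 33/(10 - 21))*(-131) = 145 + (-5/(-5) - 33/(10 - 21))*(-131) = 145 + (-5*(-1/5) - 33/(-11))*(-131) = 145 + (1 - 33*(-1/11))*(-131) = 145 + (1 + 3)*(-131) = 145 + 4*(-131) = 145 - 524 = -379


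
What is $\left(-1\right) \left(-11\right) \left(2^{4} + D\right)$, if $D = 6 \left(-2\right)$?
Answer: $44$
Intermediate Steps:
$D = -12$
$\left(-1\right) \left(-11\right) \left(2^{4} + D\right) = \left(-1\right) \left(-11\right) \left(2^{4} - 12\right) = 11 \left(16 - 12\right) = 11 \cdot 4 = 44$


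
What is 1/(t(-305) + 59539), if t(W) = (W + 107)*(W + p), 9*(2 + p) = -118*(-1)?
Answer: 1/117729 ≈ 8.4941e-6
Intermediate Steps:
p = 100/9 (p = -2 + (-118*(-1))/9 = -2 + (⅑)*118 = -2 + 118/9 = 100/9 ≈ 11.111)
t(W) = (107 + W)*(100/9 + W) (t(W) = (W + 107)*(W + 100/9) = (107 + W)*(100/9 + W))
1/(t(-305) + 59539) = 1/((10700/9 + (-305)² + (1063/9)*(-305)) + 59539) = 1/((10700/9 + 93025 - 324215/9) + 59539) = 1/(58190 + 59539) = 1/117729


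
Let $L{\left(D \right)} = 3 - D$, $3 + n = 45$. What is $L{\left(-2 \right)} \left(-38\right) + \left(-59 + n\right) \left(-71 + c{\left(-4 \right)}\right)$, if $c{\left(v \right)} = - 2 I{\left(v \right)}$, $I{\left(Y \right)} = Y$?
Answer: $881$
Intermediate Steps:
$n = 42$ ($n = -3 + 45 = 42$)
$c{\left(v \right)} = - 2 v$
$L{\left(-2 \right)} \left(-38\right) + \left(-59 + n\right) \left(-71 + c{\left(-4 \right)}\right) = \left(3 - -2\right) \left(-38\right) + \left(-59 + 42\right) \left(-71 - -8\right) = \left(3 + 2\right) \left(-38\right) - 17 \left(-71 + 8\right) = 5 \left(-38\right) - -1071 = -190 + 1071 = 881$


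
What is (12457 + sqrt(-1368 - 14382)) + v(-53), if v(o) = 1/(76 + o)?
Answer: 286512/23 + 15*I*sqrt(70) ≈ 12457.0 + 125.5*I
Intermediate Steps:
(12457 + sqrt(-1368 - 14382)) + v(-53) = (12457 + sqrt(-1368 - 14382)) + 1/(76 - 53) = (12457 + sqrt(-15750)) + 1/23 = (12457 + 15*I*sqrt(70)) + 1/23 = 286512/23 + 15*I*sqrt(70)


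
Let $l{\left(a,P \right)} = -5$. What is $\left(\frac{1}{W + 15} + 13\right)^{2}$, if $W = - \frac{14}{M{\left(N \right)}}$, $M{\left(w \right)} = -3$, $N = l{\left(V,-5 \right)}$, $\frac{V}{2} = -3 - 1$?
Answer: $\frac{592900}{3481} \approx 170.32$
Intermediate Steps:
$V = -8$ ($V = 2 \left(-3 - 1\right) = 2 \left(-4\right) = -8$)
$N = -5$
$W = \frac{14}{3}$ ($W = - \frac{14}{-3} = \left(-14\right) \left(- \frac{1}{3}\right) = \frac{14}{3} \approx 4.6667$)
$\left(\frac{1}{W + 15} + 13\right)^{2} = \left(\frac{1}{\frac{14}{3} + 15} + 13\right)^{2} = \left(\frac{1}{\frac{59}{3}} + 13\right)^{2} = \left(\frac{3}{59} + 13\right)^{2} = \left(\frac{770}{59}\right)^{2} = \frac{592900}{3481}$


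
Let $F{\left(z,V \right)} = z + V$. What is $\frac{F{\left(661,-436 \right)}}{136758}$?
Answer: $\frac{75}{45586} \approx 0.0016452$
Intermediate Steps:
$F{\left(z,V \right)} = V + z$
$\frac{F{\left(661,-436 \right)}}{136758} = \frac{-436 + 661}{136758} = 225 \cdot \frac{1}{136758} = \frac{75}{45586}$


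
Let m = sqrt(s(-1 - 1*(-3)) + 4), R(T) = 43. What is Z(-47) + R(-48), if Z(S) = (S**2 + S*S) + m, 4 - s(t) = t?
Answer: 4461 + sqrt(6) ≈ 4463.5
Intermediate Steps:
s(t) = 4 - t
m = sqrt(6) (m = sqrt((4 - (-1 - 1*(-3))) + 4) = sqrt((4 - (-1 + 3)) + 4) = sqrt((4 - 1*2) + 4) = sqrt((4 - 2) + 4) = sqrt(2 + 4) = sqrt(6) ≈ 2.4495)
Z(S) = sqrt(6) + 2*S**2 (Z(S) = (S**2 + S*S) + sqrt(6) = (S**2 + S**2) + sqrt(6) = 2*S**2 + sqrt(6) = sqrt(6) + 2*S**2)
Z(-47) + R(-48) = (sqrt(6) + 2*(-47)**2) + 43 = (sqrt(6) + 2*2209) + 43 = (sqrt(6) + 4418) + 43 = (4418 + sqrt(6)) + 43 = 4461 + sqrt(6)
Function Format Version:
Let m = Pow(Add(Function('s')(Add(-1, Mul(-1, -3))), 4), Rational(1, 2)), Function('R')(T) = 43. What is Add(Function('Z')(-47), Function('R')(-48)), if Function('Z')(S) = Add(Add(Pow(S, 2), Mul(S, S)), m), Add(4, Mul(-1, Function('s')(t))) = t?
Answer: Add(4461, Pow(6, Rational(1, 2))) ≈ 4463.5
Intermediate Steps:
Function('s')(t) = Add(4, Mul(-1, t))
m = Pow(6, Rational(1, 2)) (m = Pow(Add(Add(4, Mul(-1, Add(-1, Mul(-1, -3)))), 4), Rational(1, 2)) = Pow(Add(Add(4, Mul(-1, Add(-1, 3))), 4), Rational(1, 2)) = Pow(Add(Add(4, Mul(-1, 2)), 4), Rational(1, 2)) = Pow(Add(Add(4, -2), 4), Rational(1, 2)) = Pow(Add(2, 4), Rational(1, 2)) = Pow(6, Rational(1, 2)) ≈ 2.4495)
Function('Z')(S) = Add(Pow(6, Rational(1, 2)), Mul(2, Pow(S, 2))) (Function('Z')(S) = Add(Add(Pow(S, 2), Mul(S, S)), Pow(6, Rational(1, 2))) = Add(Add(Pow(S, 2), Pow(S, 2)), Pow(6, Rational(1, 2))) = Add(Mul(2, Pow(S, 2)), Pow(6, Rational(1, 2))) = Add(Pow(6, Rational(1, 2)), Mul(2, Pow(S, 2))))
Add(Function('Z')(-47), Function('R')(-48)) = Add(Add(Pow(6, Rational(1, 2)), Mul(2, Pow(-47, 2))), 43) = Add(Add(Pow(6, Rational(1, 2)), Mul(2, 2209)), 43) = Add(Add(Pow(6, Rational(1, 2)), 4418), 43) = Add(Add(4418, Pow(6, Rational(1, 2))), 43) = Add(4461, Pow(6, Rational(1, 2)))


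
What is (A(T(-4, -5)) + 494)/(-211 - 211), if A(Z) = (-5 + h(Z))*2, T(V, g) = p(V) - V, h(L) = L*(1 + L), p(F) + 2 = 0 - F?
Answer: -284/211 ≈ -1.3460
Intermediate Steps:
p(F) = -2 - F (p(F) = -2 + (0 - F) = -2 - F)
T(V, g) = -2 - 2*V (T(V, g) = (-2 - V) - V = -2 - 2*V)
A(Z) = -10 + 2*Z*(1 + Z) (A(Z) = (-5 + Z*(1 + Z))*2 = -10 + 2*Z*(1 + Z))
(A(T(-4, -5)) + 494)/(-211 - 211) = ((-10 + 2*(-2 - 2*(-4))*(1 + (-2 - 2*(-4)))) + 494)/(-211 - 211) = ((-10 + 2*(-2 + 8)*(1 + (-2 + 8))) + 494)/(-422) = ((-10 + 2*6*(1 + 6)) + 494)*(-1/422) = ((-10 + 2*6*7) + 494)*(-1/422) = ((-10 + 84) + 494)*(-1/422) = (74 + 494)*(-1/422) = 568*(-1/422) = -284/211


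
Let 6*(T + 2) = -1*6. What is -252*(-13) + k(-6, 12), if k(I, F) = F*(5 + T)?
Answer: 3300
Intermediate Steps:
T = -3 (T = -2 + (-1*6)/6 = -2 + (⅙)*(-6) = -2 - 1 = -3)
k(I, F) = 2*F (k(I, F) = F*(5 - 3) = F*2 = 2*F)
-252*(-13) + k(-6, 12) = -252*(-13) + 2*12 = -126*(-26) + 24 = 3276 + 24 = 3300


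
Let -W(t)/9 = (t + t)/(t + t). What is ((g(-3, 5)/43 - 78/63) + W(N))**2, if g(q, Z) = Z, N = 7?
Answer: 83539600/815409 ≈ 102.45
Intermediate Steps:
W(t) = -9 (W(t) = -9*(t + t)/(t + t) = -9*2*t/(2*t) = -9*2*t*1/(2*t) = -9*1 = -9)
((g(-3, 5)/43 - 78/63) + W(N))**2 = ((5/43 - 78/63) - 9)**2 = ((5*(1/43) - 78*1/63) - 9)**2 = ((5/43 - 26/21) - 9)**2 = (-1013/903 - 9)**2 = (-9140/903)**2 = 83539600/815409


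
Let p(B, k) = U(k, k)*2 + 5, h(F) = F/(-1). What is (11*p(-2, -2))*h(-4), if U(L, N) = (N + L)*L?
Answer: 924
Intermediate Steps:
h(F) = -F (h(F) = F*(-1) = -F)
U(L, N) = L*(L + N) (U(L, N) = (L + N)*L = L*(L + N))
p(B, k) = 5 + 4*k**2 (p(B, k) = (k*(k + k))*2 + 5 = (k*(2*k))*2 + 5 = (2*k**2)*2 + 5 = 4*k**2 + 5 = 5 + 4*k**2)
(11*p(-2, -2))*h(-4) = (11*(5 + 4*(-2)**2))*(-1*(-4)) = (11*(5 + 4*4))*4 = (11*(5 + 16))*4 = (11*21)*4 = 231*4 = 924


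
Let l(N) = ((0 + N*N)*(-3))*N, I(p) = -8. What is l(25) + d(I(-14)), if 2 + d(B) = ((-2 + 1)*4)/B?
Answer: -93753/2 ≈ -46877.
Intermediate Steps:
d(B) = -2 - 4/B (d(B) = -2 + ((-2 + 1)*4)/B = -2 + (-1*4)/B = -2 - 4/B)
l(N) = -3*N³ (l(N) = ((0 + N²)*(-3))*N = (N²*(-3))*N = (-3*N²)*N = -3*N³)
l(25) + d(I(-14)) = -3*25³ + (-2 - 4/(-8)) = -3*15625 + (-2 - 4*(-⅛)) = -46875 + (-2 + ½) = -46875 - 3/2 = -93753/2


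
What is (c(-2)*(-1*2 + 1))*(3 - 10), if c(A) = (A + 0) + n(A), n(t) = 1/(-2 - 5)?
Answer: -15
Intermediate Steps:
n(t) = -⅐ (n(t) = 1/(-7) = -⅐)
c(A) = -⅐ + A (c(A) = (A + 0) - ⅐ = A - ⅐ = -⅐ + A)
(c(-2)*(-1*2 + 1))*(3 - 10) = ((-⅐ - 2)*(-1*2 + 1))*(3 - 10) = -15*(-2 + 1)/7*(-7) = -15/7*(-1)*(-7) = (15/7)*(-7) = -15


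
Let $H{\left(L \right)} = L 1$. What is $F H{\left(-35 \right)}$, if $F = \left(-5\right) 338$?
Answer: $59150$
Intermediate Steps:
$H{\left(L \right)} = L$
$F = -1690$
$F H{\left(-35 \right)} = \left(-1690\right) \left(-35\right) = 59150$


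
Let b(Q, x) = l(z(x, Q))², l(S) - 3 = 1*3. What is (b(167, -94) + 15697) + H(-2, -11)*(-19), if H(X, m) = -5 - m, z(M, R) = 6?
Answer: 15619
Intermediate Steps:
l(S) = 6 (l(S) = 3 + 1*3 = 3 + 3 = 6)
b(Q, x) = 36 (b(Q, x) = 6² = 36)
(b(167, -94) + 15697) + H(-2, -11)*(-19) = (36 + 15697) + (-5 - 1*(-11))*(-19) = 15733 + (-5 + 11)*(-19) = 15733 + 6*(-19) = 15733 - 114 = 15619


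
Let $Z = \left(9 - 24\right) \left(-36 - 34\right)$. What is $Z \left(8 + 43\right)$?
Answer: $53550$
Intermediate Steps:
$Z = 1050$ ($Z = \left(-15\right) \left(-70\right) = 1050$)
$Z \left(8 + 43\right) = 1050 \left(8 + 43\right) = 1050 \cdot 51 = 53550$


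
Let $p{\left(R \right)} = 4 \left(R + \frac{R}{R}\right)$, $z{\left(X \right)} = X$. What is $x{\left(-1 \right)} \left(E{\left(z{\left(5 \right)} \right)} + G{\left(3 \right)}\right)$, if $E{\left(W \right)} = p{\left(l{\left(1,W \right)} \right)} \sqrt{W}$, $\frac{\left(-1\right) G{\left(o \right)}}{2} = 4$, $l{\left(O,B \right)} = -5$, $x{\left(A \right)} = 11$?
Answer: $-88 - 176 \sqrt{5} \approx -481.55$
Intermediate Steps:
$G{\left(o \right)} = -8$ ($G{\left(o \right)} = \left(-2\right) 4 = -8$)
$p{\left(R \right)} = 4 + 4 R$ ($p{\left(R \right)} = 4 \left(R + 1\right) = 4 \left(1 + R\right) = 4 + 4 R$)
$E{\left(W \right)} = - 16 \sqrt{W}$ ($E{\left(W \right)} = \left(4 + 4 \left(-5\right)\right) \sqrt{W} = \left(4 - 20\right) \sqrt{W} = - 16 \sqrt{W}$)
$x{\left(-1 \right)} \left(E{\left(z{\left(5 \right)} \right)} + G{\left(3 \right)}\right) = 11 \left(- 16 \sqrt{5} - 8\right) = 11 \left(-8 - 16 \sqrt{5}\right) = -88 - 176 \sqrt{5}$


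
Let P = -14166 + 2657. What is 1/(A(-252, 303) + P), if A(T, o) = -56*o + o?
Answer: -1/28174 ≈ -3.5494e-5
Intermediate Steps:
A(T, o) = -55*o
P = -11509
1/(A(-252, 303) + P) = 1/(-55*303 - 11509) = 1/(-16665 - 11509) = 1/(-28174) = -1/28174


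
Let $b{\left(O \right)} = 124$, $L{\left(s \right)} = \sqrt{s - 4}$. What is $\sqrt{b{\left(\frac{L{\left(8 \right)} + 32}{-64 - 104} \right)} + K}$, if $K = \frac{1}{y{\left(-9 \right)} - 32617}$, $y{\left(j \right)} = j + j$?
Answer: $\frac{\sqrt{132065327265}}{32635} \approx 11.136$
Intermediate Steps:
$L{\left(s \right)} = \sqrt{-4 + s}$
$y{\left(j \right)} = 2 j$
$K = - \frac{1}{32635}$ ($K = \frac{1}{2 \left(-9\right) - 32617} = \frac{1}{-18 - 32617} = \frac{1}{-32635} = - \frac{1}{32635} \approx -3.0642 \cdot 10^{-5}$)
$\sqrt{b{\left(\frac{L{\left(8 \right)} + 32}{-64 - 104} \right)} + K} = \sqrt{124 - \frac{1}{32635}} = \sqrt{\frac{4046739}{32635}} = \frac{\sqrt{132065327265}}{32635}$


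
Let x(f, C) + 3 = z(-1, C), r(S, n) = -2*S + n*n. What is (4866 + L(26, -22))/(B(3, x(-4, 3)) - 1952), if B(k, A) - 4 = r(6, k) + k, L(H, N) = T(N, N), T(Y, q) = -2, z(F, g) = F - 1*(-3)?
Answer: -1216/487 ≈ -2.4969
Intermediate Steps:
z(F, g) = 3 + F (z(F, g) = F + 3 = 3 + F)
r(S, n) = n**2 - 2*S (r(S, n) = -2*S + n**2 = n**2 - 2*S)
L(H, N) = -2
x(f, C) = -1 (x(f, C) = -3 + (3 - 1) = -3 + 2 = -1)
B(k, A) = -8 + k + k**2 (B(k, A) = 4 + ((k**2 - 2*6) + k) = 4 + ((k**2 - 12) + k) = 4 + ((-12 + k**2) + k) = 4 + (-12 + k + k**2) = -8 + k + k**2)
(4866 + L(26, -22))/(B(3, x(-4, 3)) - 1952) = (4866 - 2)/((-8 + 3 + 3**2) - 1952) = 4864/((-8 + 3 + 9) - 1952) = 4864/(4 - 1952) = 4864/(-1948) = 4864*(-1/1948) = -1216/487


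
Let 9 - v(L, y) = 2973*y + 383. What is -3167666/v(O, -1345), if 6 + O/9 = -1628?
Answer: -3167666/3998311 ≈ -0.79225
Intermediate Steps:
O = -14706 (O = -54 + 9*(-1628) = -54 - 14652 = -14706)
v(L, y) = -374 - 2973*y (v(L, y) = 9 - (2973*y + 383) = 9 - (383 + 2973*y) = 9 + (-383 - 2973*y) = -374 - 2973*y)
-3167666/v(O, -1345) = -3167666/(-374 - 2973*(-1345)) = -3167666/(-374 + 3998685) = -3167666/3998311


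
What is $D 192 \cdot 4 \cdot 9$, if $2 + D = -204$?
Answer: $-1423872$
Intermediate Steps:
$D = -206$ ($D = -2 - 204 = -206$)
$D 192 \cdot 4 \cdot 9 = \left(-206\right) 192 \cdot 4 \cdot 9 = \left(-39552\right) 36 = -1423872$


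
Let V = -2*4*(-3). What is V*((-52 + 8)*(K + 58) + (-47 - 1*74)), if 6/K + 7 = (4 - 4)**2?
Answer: -442728/7 ≈ -63247.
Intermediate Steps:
K = -6/7 (K = 6/(-7 + (4 - 4)**2) = 6/(-7 + 0**2) = 6/(-7 + 0) = 6/(-7) = 6*(-1/7) = -6/7 ≈ -0.85714)
V = 24 (V = -8*(-3) = 24)
V*((-52 + 8)*(K + 58) + (-47 - 1*74)) = 24*((-52 + 8)*(-6/7 + 58) + (-47 - 1*74)) = 24*(-44*400/7 + (-47 - 74)) = 24*(-17600/7 - 121) = 24*(-18447/7) = -442728/7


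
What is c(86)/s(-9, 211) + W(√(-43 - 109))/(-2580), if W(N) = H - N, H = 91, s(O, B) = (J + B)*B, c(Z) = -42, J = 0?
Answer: -4159771/114864180 + I*√38/1290 ≈ -0.036215 + 0.0047786*I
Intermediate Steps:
s(O, B) = B² (s(O, B) = (0 + B)*B = B*B = B²)
W(N) = 91 - N
c(86)/s(-9, 211) + W(√(-43 - 109))/(-2580) = -42/(211²) + (91 - √(-43 - 109))/(-2580) = -42/44521 + (91 - √(-152))*(-1/2580) = -42*1/44521 + (91 - 2*I*√38)*(-1/2580) = -42/44521 + (91 - 2*I*√38)*(-1/2580) = -42/44521 + (-91/2580 + I*√38/1290) = -4159771/114864180 + I*√38/1290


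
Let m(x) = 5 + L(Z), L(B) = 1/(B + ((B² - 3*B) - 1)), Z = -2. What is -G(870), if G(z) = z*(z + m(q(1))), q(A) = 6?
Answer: -5329620/7 ≈ -7.6137e+5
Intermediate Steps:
L(B) = 1/(-1 + B² - 2*B) (L(B) = 1/(B + (-1 + B² - 3*B)) = 1/(-1 + B² - 2*B))
m(x) = 36/7 (m(x) = 5 + 1/(-1 + (-2)² - 2*(-2)) = 5 + 1/(-1 + 4 + 4) = 5 + 1/7 = 5 + ⅐ = 36/7)
G(z) = z*(36/7 + z) (G(z) = z*(z + 36/7) = z*(36/7 + z))
-G(870) = -870*(36 + 7*870)/7 = -870*(36 + 6090)/7 = -870*6126/7 = -1*5329620/7 = -5329620/7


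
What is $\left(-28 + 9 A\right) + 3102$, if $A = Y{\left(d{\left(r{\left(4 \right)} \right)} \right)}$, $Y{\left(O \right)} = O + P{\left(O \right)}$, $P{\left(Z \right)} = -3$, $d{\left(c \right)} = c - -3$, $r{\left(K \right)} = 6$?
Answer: $3128$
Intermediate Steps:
$d{\left(c \right)} = 3 + c$ ($d{\left(c \right)} = c + 3 = 3 + c$)
$Y{\left(O \right)} = -3 + O$ ($Y{\left(O \right)} = O - 3 = -3 + O$)
$A = 6$ ($A = -3 + \left(3 + 6\right) = -3 + 9 = 6$)
$\left(-28 + 9 A\right) + 3102 = \left(-28 + 9 \cdot 6\right) + 3102 = \left(-28 + 54\right) + 3102 = 26 + 3102 = 3128$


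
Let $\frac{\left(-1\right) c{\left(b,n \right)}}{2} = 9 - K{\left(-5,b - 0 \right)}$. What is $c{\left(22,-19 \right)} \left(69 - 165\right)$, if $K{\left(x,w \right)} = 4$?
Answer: $960$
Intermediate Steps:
$c{\left(b,n \right)} = -10$ ($c{\left(b,n \right)} = - 2 \left(9 - 4\right) = \left(-2\right) 5 = -10$)
$c{\left(22,-19 \right)} \left(69 - 165\right) = - 10 \left(69 - 165\right) = \left(-10\right) \left(-96\right) = 960$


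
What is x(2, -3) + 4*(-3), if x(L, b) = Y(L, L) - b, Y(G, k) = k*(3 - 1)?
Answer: -5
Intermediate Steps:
Y(G, k) = 2*k (Y(G, k) = k*2 = 2*k)
x(L, b) = -b + 2*L (x(L, b) = 2*L - b = -b + 2*L)
x(2, -3) + 4*(-3) = (-1*(-3) + 2*2) + 4*(-3) = (3 + 4) - 12 = 7 - 12 = -5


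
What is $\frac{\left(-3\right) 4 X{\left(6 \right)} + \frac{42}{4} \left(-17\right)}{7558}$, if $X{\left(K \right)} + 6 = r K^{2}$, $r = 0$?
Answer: $- \frac{213}{15116} \approx -0.014091$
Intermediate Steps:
$X{\left(K \right)} = -6$ ($X{\left(K \right)} = -6 + 0 K^{2} = -6 + 0 = -6$)
$\frac{\left(-3\right) 4 X{\left(6 \right)} + \frac{42}{4} \left(-17\right)}{7558} = \frac{\left(-3\right) 4 \left(-6\right) + \frac{42}{4} \left(-17\right)}{7558} = \left(\left(-12\right) \left(-6\right) + 42 \cdot \frac{1}{4} \left(-17\right)\right) \frac{1}{7558} = \left(72 + \frac{21}{2} \left(-17\right)\right) \frac{1}{7558} = \left(72 - \frac{357}{2}\right) \frac{1}{7558} = \left(- \frac{213}{2}\right) \frac{1}{7558} = - \frac{213}{15116}$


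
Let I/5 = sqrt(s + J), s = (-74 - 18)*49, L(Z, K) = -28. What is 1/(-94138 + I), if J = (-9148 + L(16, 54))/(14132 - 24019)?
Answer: -465371203/43809671325764 - 5*I*sqrt(110144689885)/43809671325764 ≈ -1.0623e-5 - 3.7878e-8*I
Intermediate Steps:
s = -4508 (s = -92*49 = -4508)
J = 9176/9887 (J = (-9148 - 28)/(14132 - 24019) = -9176/(-9887) = -9176*(-1/9887) = 9176/9887 ≈ 0.92809)
I = 10*I*sqrt(110144689885)/9887 (I = 5*sqrt(-4508 + 9176/9887) = 5*sqrt(-44561420/9887) = 5*(2*I*sqrt(110144689885)/9887) = 10*I*sqrt(110144689885)/9887 ≈ 335.67*I)
1/(-94138 + I) = 1/(-94138 + 10*I*sqrt(110144689885)/9887)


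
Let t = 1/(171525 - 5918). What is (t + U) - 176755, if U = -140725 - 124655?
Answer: -73220650944/165607 ≈ -4.4214e+5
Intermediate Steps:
U = -265380
t = 1/165607 ≈ 6.0384e-6
(t + U) - 176755 = (1/165607 - 265380) - 176755 = -43948785659/165607 - 176755 = -73220650944/165607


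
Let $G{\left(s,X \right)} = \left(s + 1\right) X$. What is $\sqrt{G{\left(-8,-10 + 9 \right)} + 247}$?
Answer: $\sqrt{254} \approx 15.937$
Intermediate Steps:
$G{\left(s,X \right)} = X \left(1 + s\right)$ ($G{\left(s,X \right)} = \left(1 + s\right) X = X \left(1 + s\right)$)
$\sqrt{G{\left(-8,-10 + 9 \right)} + 247} = \sqrt{\left(-10 + 9\right) \left(1 - 8\right) + 247} = \sqrt{\left(-1\right) \left(-7\right) + 247} = \sqrt{7 + 247} = \sqrt{254}$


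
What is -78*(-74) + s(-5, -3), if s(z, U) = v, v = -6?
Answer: 5766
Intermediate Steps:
s(z, U) = -6
-78*(-74) + s(-5, -3) = -78*(-74) - 6 = 5772 - 6 = 5766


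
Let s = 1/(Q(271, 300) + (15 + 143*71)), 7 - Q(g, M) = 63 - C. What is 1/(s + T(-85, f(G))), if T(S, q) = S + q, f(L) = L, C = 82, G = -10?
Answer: -10194/968429 ≈ -0.010526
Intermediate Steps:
Q(g, M) = 26 (Q(g, M) = 7 - (63 - 1*82) = 7 - (63 - 82) = 7 - 1*(-19) = 7 + 19 = 26)
s = 1/10194 (s = 1/(26 + (15 + 143*71)) = 1/(26 + (15 + 10153)) = 1/(26 + 10168) = 1/10194 ≈ 9.8097e-5)
1/(s + T(-85, f(G))) = 1/(1/10194 + (-85 - 10)) = 1/(1/10194 - 95) = 1/(-968429/10194) = -10194/968429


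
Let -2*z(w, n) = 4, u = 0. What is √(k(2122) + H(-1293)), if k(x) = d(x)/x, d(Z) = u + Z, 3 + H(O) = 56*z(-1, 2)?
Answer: I*√114 ≈ 10.677*I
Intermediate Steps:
z(w, n) = -2 (z(w, n) = -½*4 = -2)
H(O) = -115 (H(O) = -3 + 56*(-2) = -3 - 112 = -115)
d(Z) = Z (d(Z) = 0 + Z = Z)
k(x) = 1 (k(x) = x/x = 1)
√(k(2122) + H(-1293)) = √(1 - 115) = √(-114) = I*√114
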